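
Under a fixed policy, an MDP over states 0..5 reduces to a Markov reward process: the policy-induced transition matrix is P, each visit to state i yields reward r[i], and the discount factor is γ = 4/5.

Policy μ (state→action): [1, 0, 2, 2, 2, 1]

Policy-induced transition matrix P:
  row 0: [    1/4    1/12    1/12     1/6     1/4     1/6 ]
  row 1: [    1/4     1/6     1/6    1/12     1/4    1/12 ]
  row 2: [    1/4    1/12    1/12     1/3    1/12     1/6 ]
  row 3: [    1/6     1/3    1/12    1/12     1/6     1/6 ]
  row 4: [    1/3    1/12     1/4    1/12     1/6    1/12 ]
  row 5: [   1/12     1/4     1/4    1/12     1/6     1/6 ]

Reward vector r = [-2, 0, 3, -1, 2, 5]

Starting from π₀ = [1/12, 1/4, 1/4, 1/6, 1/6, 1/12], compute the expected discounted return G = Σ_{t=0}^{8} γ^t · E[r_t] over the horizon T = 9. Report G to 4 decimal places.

G = 4.1317

t=0: π = [0.0833, 0.2500, 0.2500, 0.1667, 0.1667, 0.0833], E[r] = 1.1667, γ^t·E[r] = 1.166667, running G = 1.166667
t=1: π = [0.2361, 0.1597, 0.1458, 0.1528, 0.1736, 0.1319], E[r] = 0.8194, γ^t·E[r] = 0.655556, running G = 1.822222
t=2: π = [0.2297, 0.1568, 0.1476, 0.1395, 0.1875, 0.1389], E[r] = 0.9132, γ^t·E[r] = 0.584444, running G = 2.406667
t=3: π = [0.2309, 0.1544, 0.1508, 0.1394, 0.1866, 0.1380], E[r] = 0.9144, γ^t·E[r] = 0.468148, running G = 2.874815
t=4: π = [0.2309, 0.1540, 0.1503, 0.1403, 0.1862, 0.1382], E[r] = 0.9124, γ^t·E[r] = 0.373717, running G = 3.248532
t=5: π = [0.2308, 0.1543, 0.1502, 0.1402, 0.1862, 0.1383], E[r] = 0.9130, γ^t·E[r] = 0.299180, running G = 3.547712
t=6: π = [0.2308, 0.1543, 0.1503, 0.1401, 0.1862, 0.1383], E[r] = 0.9131, γ^t·E[r] = 0.239354, running G = 3.787066
t=7: π = [0.2308, 0.1543, 0.1503, 0.1401, 0.1862, 0.1383], E[r] = 0.9130, γ^t·E[r] = 0.191476, running G = 3.978542
t=8: π = [0.2308, 0.1543, 0.1503, 0.1401, 0.1862, 0.1383], E[r] = 0.9130, γ^t·E[r] = 0.153181, running G = 4.131722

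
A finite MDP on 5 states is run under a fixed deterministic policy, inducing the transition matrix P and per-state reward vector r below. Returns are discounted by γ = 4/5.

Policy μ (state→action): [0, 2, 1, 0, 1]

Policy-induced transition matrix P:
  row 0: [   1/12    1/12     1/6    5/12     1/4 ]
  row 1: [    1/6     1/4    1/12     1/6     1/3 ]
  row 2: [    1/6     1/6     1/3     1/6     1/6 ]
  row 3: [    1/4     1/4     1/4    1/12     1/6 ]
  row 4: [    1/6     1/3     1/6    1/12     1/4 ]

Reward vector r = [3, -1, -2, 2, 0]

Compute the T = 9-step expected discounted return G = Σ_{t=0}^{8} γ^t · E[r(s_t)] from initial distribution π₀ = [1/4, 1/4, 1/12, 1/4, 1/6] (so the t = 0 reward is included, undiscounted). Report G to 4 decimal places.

t=0: π = [0.2500, 0.2500, 0.0833, 0.2500, 0.1667], E[r] = 0.8333, γ^t·E[r] = 0.833333, running G = 0.833333
t=1: π = [0.1667, 0.2153, 0.1806, 0.1944, 0.2431], E[r] = 0.3125, γ^t·E[r] = 0.250000, running G = 1.083333
t=2: π = [0.1690, 0.2274, 0.1950, 0.1719, 0.2367], E[r] = 0.2332, γ^t·E[r] = 0.149259, running G = 1.232593
t=3: π = [0.1669, 0.2253, 0.1945, 0.1749, 0.2384], E[r] = 0.2361, γ^t·E[r] = 0.120864, running G = 1.353457
t=4: π = [0.1673, 0.2258, 0.1949, 0.1740, 0.2380], E[r] = 0.2343, γ^t·E[r] = 0.095967, running G = 1.449424
t=5: π = [0.1672, 0.2257, 0.1948, 0.1742, 0.2381], E[r] = 0.2346, γ^t·E[r] = 0.076888, running G = 1.526312
t=6: π = [0.1672, 0.2257, 0.1948, 0.1741, 0.2381], E[r] = 0.2346, γ^t·E[r] = 0.061486, running G = 1.587798
t=7: π = [0.1672, 0.2257, 0.1948, 0.1741, 0.2381], E[r] = 0.2346, γ^t·E[r] = 0.049194, running G = 1.636992
t=8: π = [0.1672, 0.2257, 0.1948, 0.1741, 0.2381], E[r] = 0.2346, γ^t·E[r] = 0.039354, running G = 1.676346

G = 1.6763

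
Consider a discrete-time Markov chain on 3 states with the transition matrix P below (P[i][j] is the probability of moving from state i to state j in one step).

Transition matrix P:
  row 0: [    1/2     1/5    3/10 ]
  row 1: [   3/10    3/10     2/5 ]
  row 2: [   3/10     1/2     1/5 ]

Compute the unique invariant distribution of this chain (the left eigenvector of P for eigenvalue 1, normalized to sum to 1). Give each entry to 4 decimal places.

Balance equations π_j = Σ_i π_i·P[i][j]:
  π_0 = 1/2·π_0 + 3/10·π_1 + 3/10·π_2
  π_1 = 1/5·π_0 + 3/10·π_1 + 1/2·π_2
  normalize: π_0 + π_1 + π_2 = 1
Solving the linear system gives exactly π = [3/8, 31/96, 29/96].

π = [0.3750, 0.3229, 0.3021]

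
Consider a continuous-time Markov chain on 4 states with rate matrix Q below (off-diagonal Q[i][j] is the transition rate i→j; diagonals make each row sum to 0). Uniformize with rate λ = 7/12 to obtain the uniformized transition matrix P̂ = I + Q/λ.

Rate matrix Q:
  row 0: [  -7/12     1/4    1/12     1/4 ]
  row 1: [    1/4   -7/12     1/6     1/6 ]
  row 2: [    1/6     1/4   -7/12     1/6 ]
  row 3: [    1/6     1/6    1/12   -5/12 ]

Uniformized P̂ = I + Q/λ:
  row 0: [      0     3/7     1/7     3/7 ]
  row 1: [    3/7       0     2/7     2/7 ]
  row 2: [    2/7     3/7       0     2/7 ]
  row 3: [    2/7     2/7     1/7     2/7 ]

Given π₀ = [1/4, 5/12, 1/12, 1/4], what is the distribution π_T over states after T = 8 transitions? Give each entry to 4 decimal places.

t=0: π = [0.2500, 0.4167, 0.0833, 0.2500]
t=1: π = [0.2738, 0.2143, 0.1905, 0.3214]
t=2: π = [0.2381, 0.2908, 0.1463, 0.3248]
t=3: π = [0.2592, 0.2575, 0.1635, 0.3197]
t=4: π = [0.2484, 0.2725, 0.1563, 0.3227]
t=5: π = [0.2537, 0.2657, 0.1595, 0.3212]
t=6: π = [0.2512, 0.2688, 0.1580, 0.3220]
t=7: π = [0.2523, 0.2674, 0.1587, 0.3216]
t=8: π = [0.2518, 0.2680, 0.1584, 0.3218]

π = [0.2518, 0.2680, 0.1584, 0.3218]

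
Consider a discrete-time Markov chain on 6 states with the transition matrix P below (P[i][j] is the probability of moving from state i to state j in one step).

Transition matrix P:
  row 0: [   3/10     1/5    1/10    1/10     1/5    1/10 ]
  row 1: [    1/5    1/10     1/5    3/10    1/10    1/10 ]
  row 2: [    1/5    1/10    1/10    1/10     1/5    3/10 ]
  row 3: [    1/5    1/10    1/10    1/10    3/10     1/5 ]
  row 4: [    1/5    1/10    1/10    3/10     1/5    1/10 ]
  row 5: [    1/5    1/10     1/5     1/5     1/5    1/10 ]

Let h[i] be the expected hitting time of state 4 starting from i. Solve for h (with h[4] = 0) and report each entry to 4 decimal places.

h = [5.0039, 5.3548, 4.9498, 4.4589, 0.0000, 4.9089]

First-step conditioning: h[4] = 0; for i ≠ 4, h[i] = 1 + Σ_k P[i][k]·h[k].
  h[0] = 1 + 3/10·h[0] + 1/5·h[1] + 1/10·h[2] + 1/10·h[3] + 1/10·h[5]
  h[1] = 1 + 1/5·h[0] + 1/10·h[1] + 1/5·h[2] + 3/10·h[3] + 1/10·h[5]
  h[2] = 1 + 1/5·h[0] + 1/10·h[1] + 1/10·h[2] + 1/10·h[3] + 3/10·h[5]
  h[3] = 1 + 1/5·h[0] + 1/10·h[1] + 1/10·h[2] + 1/10·h[3] + 1/5·h[5]
  h[5] = 1 + 1/5·h[0] + 1/10·h[1] + 1/5·h[2] + 1/5·h[3] + 1/10·h[5]
Solving the 5×5 linear system over states ≠ 4 gives exactly h = [110090/22001, 16830/3143, 108900/22001, 98100/22001, 0, 108000/22001] (h[4] = 0 is the target).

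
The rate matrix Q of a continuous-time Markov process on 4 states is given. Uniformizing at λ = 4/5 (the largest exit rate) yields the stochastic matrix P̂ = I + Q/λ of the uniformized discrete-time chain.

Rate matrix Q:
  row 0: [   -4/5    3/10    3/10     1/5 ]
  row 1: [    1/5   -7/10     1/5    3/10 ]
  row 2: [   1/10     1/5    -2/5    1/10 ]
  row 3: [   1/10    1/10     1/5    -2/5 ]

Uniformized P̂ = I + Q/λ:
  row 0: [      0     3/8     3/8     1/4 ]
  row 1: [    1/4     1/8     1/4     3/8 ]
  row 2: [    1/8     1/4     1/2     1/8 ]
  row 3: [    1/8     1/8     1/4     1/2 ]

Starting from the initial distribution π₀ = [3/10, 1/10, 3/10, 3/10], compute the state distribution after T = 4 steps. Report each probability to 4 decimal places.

t=0: π = [0.3000, 0.1000, 0.3000, 0.3000]
t=1: π = [0.1000, 0.2375, 0.3625, 0.3000]
t=2: π = [0.1422, 0.1953, 0.3531, 0.3094]
t=3: π = [0.1316, 0.2047, 0.3561, 0.3076]
t=4: π = [0.1341, 0.2024, 0.3555, 0.3080]

π = [0.1341, 0.2024, 0.3555, 0.3080]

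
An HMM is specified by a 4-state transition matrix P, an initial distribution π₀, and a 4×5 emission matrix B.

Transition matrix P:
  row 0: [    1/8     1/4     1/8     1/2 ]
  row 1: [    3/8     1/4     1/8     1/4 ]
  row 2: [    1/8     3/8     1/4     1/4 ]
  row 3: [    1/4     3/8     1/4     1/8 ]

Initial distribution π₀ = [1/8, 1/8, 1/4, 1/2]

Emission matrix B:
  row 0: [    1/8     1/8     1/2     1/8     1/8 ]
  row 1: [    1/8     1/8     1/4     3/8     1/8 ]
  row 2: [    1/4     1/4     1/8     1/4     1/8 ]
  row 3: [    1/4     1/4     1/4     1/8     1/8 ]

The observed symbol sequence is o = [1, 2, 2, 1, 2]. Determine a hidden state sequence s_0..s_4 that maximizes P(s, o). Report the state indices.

path = [3, 1, 0, 3, 0]

t=0: δ = [1.562e-02, 1.562e-02, 6.250e-02, 1.250e-01]  (obs o_0=1)
t=1: δ = [1.562e-02, 1.172e-02, 3.906e-03, 3.906e-03]  ψ = [3, 3, 3, 2]  (obs o_1=2)
t=2: δ = [2.197e-03, 9.766e-04, 2.441e-04, 1.953e-03]  ψ = [1, 0, 0, 0]  (obs o_2=2)
t=3: δ = [6.104e-05, 9.155e-05, 1.221e-04, 2.747e-04]  ψ = [3, 3, 3, 0]  (obs o_3=1)
t=4: δ = [3.433e-05, 2.575e-05, 8.583e-06, 8.583e-06]  ψ = [3, 3, 3, 3]  (obs o_4=2)
backtrack: best end state = 0; path = [3, 1, 0, 3, 0]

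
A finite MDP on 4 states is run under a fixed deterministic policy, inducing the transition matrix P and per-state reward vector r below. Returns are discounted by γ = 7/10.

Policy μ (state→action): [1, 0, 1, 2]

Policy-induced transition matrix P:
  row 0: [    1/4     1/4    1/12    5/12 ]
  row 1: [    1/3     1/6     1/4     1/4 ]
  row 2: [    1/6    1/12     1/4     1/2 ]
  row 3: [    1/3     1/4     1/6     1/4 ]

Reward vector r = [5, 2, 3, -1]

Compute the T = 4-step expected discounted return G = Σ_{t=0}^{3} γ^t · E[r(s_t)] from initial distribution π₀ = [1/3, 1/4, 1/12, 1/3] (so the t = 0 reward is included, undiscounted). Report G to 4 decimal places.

G = 5.1903

t=0: π = [0.3333, 0.2500, 0.0833, 0.3333], E[r] = 2.0833, γ^t·E[r] = 2.083333, running G = 2.083333
t=1: π = [0.2917, 0.2153, 0.1667, 0.3264], E[r] = 2.0625, γ^t·E[r] = 1.443750, running G = 3.527083
t=2: π = [0.2813, 0.2043, 0.1742, 0.3403], E[r] = 1.9971, γ^t·E[r] = 0.978582, running G = 4.505666
t=3: π = [0.2809, 0.2039, 0.1748, 0.3404], E[r] = 1.9961, γ^t·E[r] = 0.684660, running G = 5.190326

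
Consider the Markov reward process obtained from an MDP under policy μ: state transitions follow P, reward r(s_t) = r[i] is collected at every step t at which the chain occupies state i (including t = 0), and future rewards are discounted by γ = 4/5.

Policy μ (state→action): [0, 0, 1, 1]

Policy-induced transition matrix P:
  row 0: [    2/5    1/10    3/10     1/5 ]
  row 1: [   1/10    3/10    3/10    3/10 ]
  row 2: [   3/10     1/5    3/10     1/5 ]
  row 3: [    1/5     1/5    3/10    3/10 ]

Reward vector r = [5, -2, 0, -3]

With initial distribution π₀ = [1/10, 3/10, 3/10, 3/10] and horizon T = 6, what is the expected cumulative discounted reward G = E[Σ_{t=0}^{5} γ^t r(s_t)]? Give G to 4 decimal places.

t=0: π = [0.1000, 0.3000, 0.3000, 0.3000], E[r] = -1.0000, γ^t·E[r] = -1.000000, running G = -1.000000
t=1: π = [0.2200, 0.2200, 0.3000, 0.2600], E[r] = -0.1200, γ^t·E[r] = -0.096000, running G = -1.096000
t=2: π = [0.2520, 0.2000, 0.3000, 0.2480], E[r] = 0.1160, γ^t·E[r] = 0.074240, running G = -1.021760
t=3: π = [0.2604, 0.1948, 0.3000, 0.2448], E[r] = 0.1780, γ^t·E[r] = 0.091136, running G = -0.930624
t=4: π = [0.2626, 0.1934, 0.3000, 0.2440], E[r] = 0.1942, γ^t·E[r] = 0.079561, running G = -0.851063
t=5: π = [0.2632, 0.1931, 0.3000, 0.2437], E[r] = 0.1985, γ^t·E[r] = 0.065042, running G = -0.786021

G = -0.7860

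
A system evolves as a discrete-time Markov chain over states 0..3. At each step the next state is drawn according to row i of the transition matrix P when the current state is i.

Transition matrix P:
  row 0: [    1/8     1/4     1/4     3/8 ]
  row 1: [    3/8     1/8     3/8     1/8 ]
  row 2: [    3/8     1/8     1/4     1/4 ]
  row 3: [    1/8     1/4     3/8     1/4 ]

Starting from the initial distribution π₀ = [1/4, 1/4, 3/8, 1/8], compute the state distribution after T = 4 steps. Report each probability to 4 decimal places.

π = [0.2488, 0.1881, 0.3056, 0.2575]

t=0: π = [0.2500, 0.2500, 0.3750, 0.1250]
t=1: π = [0.2813, 0.1719, 0.2969, 0.2500]
t=2: π = [0.2422, 0.1914, 0.3027, 0.2637]
t=3: π = [0.2485, 0.1882, 0.3069, 0.2563]
t=4: π = [0.2488, 0.1881, 0.3056, 0.2575]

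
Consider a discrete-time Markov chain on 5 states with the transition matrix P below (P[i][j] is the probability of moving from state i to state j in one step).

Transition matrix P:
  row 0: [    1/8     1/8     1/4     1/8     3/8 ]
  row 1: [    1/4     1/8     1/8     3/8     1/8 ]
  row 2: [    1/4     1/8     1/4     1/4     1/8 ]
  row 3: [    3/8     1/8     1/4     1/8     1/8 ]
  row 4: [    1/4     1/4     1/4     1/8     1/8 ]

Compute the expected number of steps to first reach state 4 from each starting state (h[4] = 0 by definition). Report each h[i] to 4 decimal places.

First-step conditioning: h[4] = 0; for i ≠ 4, h[i] = 1 + Σ_k P[i][k]·h[k].
  h[0] = 1 + 1/8·h[0] + 1/8·h[1] + 1/4·h[2] + 1/8·h[3]
  h[1] = 1 + 1/4·h[0] + 1/8·h[1] + 1/8·h[2] + 3/8·h[3]
  h[2] = 1 + 1/4·h[0] + 1/8·h[1] + 1/4·h[2] + 1/4·h[3]
  h[3] = 1 + 3/8·h[0] + 1/8·h[1] + 1/4·h[2] + 1/8·h[3]
Solving the 4×4 linear system over states ≠ 4 gives exactly h = [2048/489, 872/163, 2624/489, 2560/489, 0] (h[4] = 0 is the target).

h = [4.1881, 5.3497, 5.3661, 5.2352, 0.0000]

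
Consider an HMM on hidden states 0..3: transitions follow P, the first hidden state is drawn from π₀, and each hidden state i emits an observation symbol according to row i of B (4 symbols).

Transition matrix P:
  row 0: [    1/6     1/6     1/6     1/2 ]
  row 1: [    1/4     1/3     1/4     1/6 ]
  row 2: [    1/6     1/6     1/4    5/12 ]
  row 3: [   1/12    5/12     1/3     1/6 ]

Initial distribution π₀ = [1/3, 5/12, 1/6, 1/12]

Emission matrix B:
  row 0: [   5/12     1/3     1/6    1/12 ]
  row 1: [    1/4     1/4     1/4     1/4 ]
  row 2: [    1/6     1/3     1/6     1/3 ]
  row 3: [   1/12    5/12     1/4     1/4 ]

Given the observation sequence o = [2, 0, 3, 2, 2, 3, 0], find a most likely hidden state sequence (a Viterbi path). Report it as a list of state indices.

t=0: δ = [5.556e-02, 1.042e-01, 2.778e-02, 2.083e-02]  (obs o_0=2)
t=1: δ = [1.085e-02, 8.681e-03, 4.340e-03, 2.315e-03]  ψ = [1, 1, 1, 0]  (obs o_1=0)
t=2: δ = [1.808e-04, 7.234e-04, 7.234e-04, 1.356e-03]  ψ = [1, 1, 1, 0]  (obs o_2=3)
t=3: δ = [3.014e-05, 1.413e-04, 7.535e-05, 7.535e-05]  ψ = [1, 3, 3, 2]  (obs o_3=2)
t=4: δ = [5.887e-06, 1.177e-05, 5.887e-06, 7.849e-06]  ψ = [1, 1, 1, 2]  (obs o_4=2)
t=5: δ = [2.453e-07, 9.811e-07, 9.811e-07, 7.359e-07]  ψ = [1, 1, 1, 0]  (obs o_5=3)
t=6: δ = [1.022e-07, 8.176e-08, 4.088e-08, 3.407e-08]  ψ = [1, 1, 1, 2]  (obs o_6=0)
backtrack: best end state = 0; path = [1, 0, 3, 1, 1, 1, 0]

path = [1, 0, 3, 1, 1, 1, 0]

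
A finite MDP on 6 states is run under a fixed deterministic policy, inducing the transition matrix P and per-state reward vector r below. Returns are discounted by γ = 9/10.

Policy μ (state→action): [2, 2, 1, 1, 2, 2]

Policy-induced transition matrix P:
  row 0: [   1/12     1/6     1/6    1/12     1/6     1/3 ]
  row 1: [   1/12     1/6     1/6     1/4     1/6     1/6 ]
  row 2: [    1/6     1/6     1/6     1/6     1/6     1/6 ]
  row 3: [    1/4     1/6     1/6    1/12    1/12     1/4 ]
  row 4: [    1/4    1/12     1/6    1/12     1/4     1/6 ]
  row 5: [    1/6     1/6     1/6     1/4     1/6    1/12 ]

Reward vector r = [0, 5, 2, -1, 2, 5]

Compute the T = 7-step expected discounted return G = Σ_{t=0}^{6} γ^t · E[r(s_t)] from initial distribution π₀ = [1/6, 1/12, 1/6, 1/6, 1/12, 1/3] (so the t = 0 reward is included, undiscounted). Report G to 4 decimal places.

t=0: π = [0.1667, 0.0833, 0.1667, 0.1667, 0.0833, 0.3333], E[r] = 2.4167, γ^t·E[r] = 2.416667, running G = 2.416667
t=1: π = [0.1667, 0.1597, 0.1667, 0.1667, 0.1597, 0.1806], E[r] = 2.1875, γ^t·E[r] = 1.968750, running G = 4.385417
t=2: π = [0.1667, 0.1534, 0.1667, 0.1539, 0.1661, 0.1933], E[r] = 2.2448, γ^t·E[r] = 1.818281, running G = 6.203698
t=3: π = [0.1667, 0.1528, 0.1667, 0.1550, 0.1677, 0.1912], E[r] = 2.2337, γ^t·E[r] = 1.628332, running G = 7.832030
t=4: π = [0.1669, 0.1527, 0.1667, 0.1546, 0.1677, 0.1914], E[r] = 2.2348, γ^t·E[r] = 1.466282, running G = 9.298312
t=5: π = [0.1669, 0.1527, 0.1667, 0.1546, 0.1678, 0.1914], E[r] = 2.2348, γ^t·E[r] = 1.319634, running G = 10.617946
t=6: π = [0.1669, 0.1527, 0.1667, 0.1546, 0.1678, 0.1914], E[r] = 2.2348, γ^t·E[r] = 1.187654, running G = 11.805600

G = 11.8056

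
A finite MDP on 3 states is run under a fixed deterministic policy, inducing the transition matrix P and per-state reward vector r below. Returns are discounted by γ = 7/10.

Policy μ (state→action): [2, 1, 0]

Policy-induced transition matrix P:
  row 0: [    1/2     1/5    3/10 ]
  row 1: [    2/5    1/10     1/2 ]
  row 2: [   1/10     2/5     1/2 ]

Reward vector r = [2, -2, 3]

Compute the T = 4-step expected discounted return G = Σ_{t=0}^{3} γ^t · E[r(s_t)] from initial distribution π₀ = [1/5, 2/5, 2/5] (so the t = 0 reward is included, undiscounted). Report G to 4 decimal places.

G = 2.9994

t=0: π = [0.2000, 0.4000, 0.4000], E[r] = 0.8000, γ^t·E[r] = 0.800000, running G = 0.800000
t=1: π = [0.3000, 0.2400, 0.4600], E[r] = 1.5000, γ^t·E[r] = 1.050000, running G = 1.850000
t=2: π = [0.2920, 0.2680, 0.4400], E[r] = 1.3680, γ^t·E[r] = 0.670320, running G = 2.520320
t=3: π = [0.2972, 0.2612, 0.4416], E[r] = 1.3968, γ^t·E[r] = 0.479102, running G = 2.999422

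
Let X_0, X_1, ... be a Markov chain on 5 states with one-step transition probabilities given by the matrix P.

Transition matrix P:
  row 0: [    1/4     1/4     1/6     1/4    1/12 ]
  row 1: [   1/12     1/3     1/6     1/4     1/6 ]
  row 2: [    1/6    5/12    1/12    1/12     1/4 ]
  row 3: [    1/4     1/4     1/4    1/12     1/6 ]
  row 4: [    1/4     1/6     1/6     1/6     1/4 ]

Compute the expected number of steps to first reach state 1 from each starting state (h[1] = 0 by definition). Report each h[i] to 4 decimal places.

h = [3.7690, 0.0000, 3.2489, 3.7589, 4.1470]

First-step conditioning: h[1] = 0; for i ≠ 1, h[i] = 1 + Σ_k P[i][k]·h[k].
  h[0] = 1 + 1/4·h[0] + 1/6·h[2] + 1/4·h[3] + 1/12·h[4]
  h[2] = 1 + 1/6·h[0] + 1/12·h[2] + 1/12·h[3] + 1/4·h[4]
  h[3] = 1 + 1/4·h[0] + 1/4·h[2] + 1/12·h[3] + 1/6·h[4]
  h[4] = 1 + 1/4·h[0] + 1/6·h[2] + 1/6·h[3] + 1/4·h[4]
Solving the 4×4 linear system over states ≠ 1 gives exactly h = [11130/2953, 0, 9594/2953, 11100/2953, 12246/2953] (h[1] = 0 is the target).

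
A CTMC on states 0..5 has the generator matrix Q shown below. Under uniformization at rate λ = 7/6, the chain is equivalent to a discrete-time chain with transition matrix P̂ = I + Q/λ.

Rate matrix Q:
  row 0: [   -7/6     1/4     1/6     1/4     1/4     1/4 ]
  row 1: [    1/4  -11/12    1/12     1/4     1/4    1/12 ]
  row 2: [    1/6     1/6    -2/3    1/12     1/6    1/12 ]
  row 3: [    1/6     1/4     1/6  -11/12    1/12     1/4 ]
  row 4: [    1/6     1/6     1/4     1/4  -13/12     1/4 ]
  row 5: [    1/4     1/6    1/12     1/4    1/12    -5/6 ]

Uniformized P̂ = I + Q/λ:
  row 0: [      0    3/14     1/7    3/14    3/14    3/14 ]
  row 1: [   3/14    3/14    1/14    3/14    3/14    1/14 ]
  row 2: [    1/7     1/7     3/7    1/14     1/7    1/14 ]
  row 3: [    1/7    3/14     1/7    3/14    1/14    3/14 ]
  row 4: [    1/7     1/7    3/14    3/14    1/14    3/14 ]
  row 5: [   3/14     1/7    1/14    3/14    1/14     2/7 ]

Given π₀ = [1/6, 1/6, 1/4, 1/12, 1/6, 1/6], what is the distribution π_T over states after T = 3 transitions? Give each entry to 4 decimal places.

t=0: π = [0.1667, 0.1667, 0.2500, 0.0833, 0.1667, 0.1667]
t=1: π = [0.1429, 0.1726, 0.2024, 0.1786, 0.1369, 0.1667]
t=2: π = [0.1467, 0.1781, 0.1862, 0.1854, 0.1310, 0.1726]
t=3: π = [0.1470, 0.1793, 0.1804, 0.1877, 0.1311, 0.1746]

π = [0.1470, 0.1793, 0.1804, 0.1877, 0.1311, 0.1746]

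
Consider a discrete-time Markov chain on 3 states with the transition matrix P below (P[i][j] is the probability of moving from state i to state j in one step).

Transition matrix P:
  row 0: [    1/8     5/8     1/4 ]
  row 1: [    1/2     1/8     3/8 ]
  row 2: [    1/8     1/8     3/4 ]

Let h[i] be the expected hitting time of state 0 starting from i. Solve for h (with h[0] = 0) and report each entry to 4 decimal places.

First-step conditioning: h[0] = 0; for i ≠ 0, h[i] = 1 + Σ_k P[i][k]·h[k].
  h[1] = 1 + 1/8·h[1] + 3/8·h[2]
  h[2] = 1 + 1/8·h[1] + 3/4·h[2]
Solving the 2×2 linear system over states ≠ 0 gives exactly h = [0, 40/11, 64/11] (h[0] = 0 is the target).

h = [0.0000, 3.6364, 5.8182]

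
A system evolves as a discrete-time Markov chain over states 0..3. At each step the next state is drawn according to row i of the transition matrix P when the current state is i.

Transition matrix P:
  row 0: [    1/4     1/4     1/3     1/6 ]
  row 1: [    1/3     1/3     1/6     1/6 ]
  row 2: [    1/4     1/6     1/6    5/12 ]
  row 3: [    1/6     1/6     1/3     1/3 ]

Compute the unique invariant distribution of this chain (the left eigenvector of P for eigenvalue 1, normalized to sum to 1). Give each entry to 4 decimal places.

Balance equations π_j = Σ_i π_i·P[i][j]:
  π_0 = 1/4·π_0 + 1/3·π_1 + 1/4·π_2 + 1/6·π_3
  π_1 = 1/4·π_0 + 1/3·π_1 + 1/6·π_2 + 1/6·π_3
  π_2 = 1/3·π_0 + 1/6·π_1 + 1/6·π_2 + 1/3·π_3
  normalize: π_0 + π_1 + π_2 + π_3 = 1
Solving the linear system gives exactly π = [186/757, 170/757, 192/757, 209/757].

π = [0.2457, 0.2246, 0.2536, 0.2761]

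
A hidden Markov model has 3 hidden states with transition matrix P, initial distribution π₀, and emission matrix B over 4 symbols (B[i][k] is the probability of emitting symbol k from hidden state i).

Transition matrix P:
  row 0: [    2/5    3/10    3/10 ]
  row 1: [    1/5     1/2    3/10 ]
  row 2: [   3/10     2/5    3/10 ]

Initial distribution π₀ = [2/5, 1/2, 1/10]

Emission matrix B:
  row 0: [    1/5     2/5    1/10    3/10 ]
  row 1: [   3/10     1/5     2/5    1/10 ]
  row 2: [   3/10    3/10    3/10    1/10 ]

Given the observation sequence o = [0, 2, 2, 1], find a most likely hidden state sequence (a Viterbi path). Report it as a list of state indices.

t=0: δ = [8.000e-02, 1.500e-01, 3.000e-02]  (obs o_0=0)
t=1: δ = [3.200e-03, 3.000e-02, 1.350e-02]  ψ = [0, 1, 1]  (obs o_1=2)
t=2: δ = [6.000e-04, 6.000e-03, 2.700e-03]  ψ = [1, 1, 1]  (obs o_2=2)
t=3: δ = [4.800e-04, 6.000e-04, 5.400e-04]  ψ = [1, 1, 1]  (obs o_3=1)
backtrack: best end state = 1; path = [1, 1, 1, 1]

path = [1, 1, 1, 1]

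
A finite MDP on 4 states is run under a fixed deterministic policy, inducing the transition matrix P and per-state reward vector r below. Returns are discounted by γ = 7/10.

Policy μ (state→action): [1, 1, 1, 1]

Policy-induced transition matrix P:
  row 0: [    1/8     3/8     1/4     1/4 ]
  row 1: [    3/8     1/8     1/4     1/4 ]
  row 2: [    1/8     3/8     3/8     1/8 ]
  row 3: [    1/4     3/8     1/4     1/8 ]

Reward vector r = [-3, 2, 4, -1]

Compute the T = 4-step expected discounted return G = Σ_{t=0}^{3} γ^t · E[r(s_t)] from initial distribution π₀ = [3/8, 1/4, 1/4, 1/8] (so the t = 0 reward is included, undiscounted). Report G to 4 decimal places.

G = 1.6308

t=0: π = [0.3750, 0.2500, 0.2500, 0.1250], E[r] = 0.2500, γ^t·E[r] = 0.250000, running G = 0.250000
t=1: π = [0.2031, 0.3125, 0.2813, 0.2031], E[r] = 0.9375, γ^t·E[r] = 0.656250, running G = 0.906250
t=2: π = [0.2285, 0.2969, 0.2852, 0.1895], E[r] = 0.8594, γ^t·E[r] = 0.421094, running G = 1.327344
t=3: π = [0.2229, 0.3008, 0.2856, 0.1907], E[r] = 0.8848, γ^t·E[r] = 0.303475, running G = 1.630818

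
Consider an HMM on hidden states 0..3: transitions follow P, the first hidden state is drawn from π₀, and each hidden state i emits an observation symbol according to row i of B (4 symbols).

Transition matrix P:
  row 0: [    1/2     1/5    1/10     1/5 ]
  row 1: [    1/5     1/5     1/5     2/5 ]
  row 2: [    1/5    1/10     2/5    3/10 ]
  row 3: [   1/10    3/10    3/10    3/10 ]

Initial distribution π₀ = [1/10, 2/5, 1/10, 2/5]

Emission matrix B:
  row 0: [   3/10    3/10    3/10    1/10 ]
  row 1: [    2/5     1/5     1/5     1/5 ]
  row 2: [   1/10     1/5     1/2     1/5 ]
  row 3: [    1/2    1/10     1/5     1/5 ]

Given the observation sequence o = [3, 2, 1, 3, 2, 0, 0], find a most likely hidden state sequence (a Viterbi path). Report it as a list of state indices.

t=0: δ = [1.000e-02, 8.000e-02, 2.000e-02, 8.000e-02]  (obs o_0=3)
t=1: δ = [4.800e-03, 4.800e-03, 1.200e-02, 6.400e-03]  ψ = [1, 3, 3, 1]  (obs o_1=2)
t=2: δ = [7.200e-04, 3.840e-04, 9.600e-04, 3.600e-04]  ψ = [0, 3, 2, 2]  (obs o_2=1)
t=3: δ = [3.600e-05, 2.880e-05, 7.680e-05, 5.760e-05]  ψ = [0, 0, 2, 2]  (obs o_3=3)
t=4: δ = [5.400e-06, 3.456e-06, 1.536e-05, 4.608e-06]  ψ = [0, 3, 2, 2]  (obs o_4=2)
t=5: δ = [9.216e-07, 6.144e-07, 6.144e-07, 2.304e-06]  ψ = [2, 2, 2, 2]  (obs o_5=0)
t=6: δ = [1.382e-07, 2.765e-07, 6.912e-08, 3.456e-07]  ψ = [0, 3, 3, 3]  (obs o_6=0)
backtrack: best end state = 3; path = [3, 2, 2, 2, 2, 3, 3]

path = [3, 2, 2, 2, 2, 3, 3]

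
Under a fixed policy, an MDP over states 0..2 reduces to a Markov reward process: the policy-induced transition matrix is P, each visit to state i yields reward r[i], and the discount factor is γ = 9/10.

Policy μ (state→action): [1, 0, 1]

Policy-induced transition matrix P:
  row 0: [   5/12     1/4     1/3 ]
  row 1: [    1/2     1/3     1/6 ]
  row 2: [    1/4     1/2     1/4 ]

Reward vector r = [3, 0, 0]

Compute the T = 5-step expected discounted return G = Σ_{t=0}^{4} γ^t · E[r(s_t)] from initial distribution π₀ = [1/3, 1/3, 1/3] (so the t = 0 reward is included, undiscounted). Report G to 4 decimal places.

G = 4.7085

t=0: π = [0.3333, 0.3333, 0.3333], E[r] = 1.0000, γ^t·E[r] = 1.000000, running G = 1.000000
t=1: π = [0.3889, 0.3611, 0.2500], E[r] = 1.1667, γ^t·E[r] = 1.050000, running G = 2.050000
t=2: π = [0.4051, 0.3426, 0.2523], E[r] = 1.2153, γ^t·E[r] = 0.984375, running G = 3.034375
t=3: π = [0.4032, 0.3416, 0.2552], E[r] = 1.2095, γ^t·E[r] = 0.881719, running G = 3.916094
t=4: π = [0.4026, 0.3423, 0.2551], E[r] = 1.2078, γ^t·E[r] = 0.792439, running G = 4.708533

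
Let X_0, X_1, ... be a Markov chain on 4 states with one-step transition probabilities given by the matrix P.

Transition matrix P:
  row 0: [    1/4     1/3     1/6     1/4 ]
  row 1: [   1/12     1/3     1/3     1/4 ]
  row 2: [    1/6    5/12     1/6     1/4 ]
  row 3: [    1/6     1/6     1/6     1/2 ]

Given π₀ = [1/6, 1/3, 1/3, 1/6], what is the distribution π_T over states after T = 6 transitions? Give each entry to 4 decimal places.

π = [0.1549, 0.2958, 0.2160, 0.3333]

t=0: π = [0.1667, 0.3333, 0.3333, 0.1667]
t=1: π = [0.1528, 0.3333, 0.2222, 0.2917]
t=2: π = [0.1516, 0.3032, 0.2222, 0.3229]
t=3: π = [0.1540, 0.2980, 0.2172, 0.3307]
t=4: π = [0.1547, 0.2963, 0.2163, 0.3327]
t=5: π = [0.1549, 0.2959, 0.2161, 0.3332]
t=6: π = [0.1549, 0.2958, 0.2160, 0.3333]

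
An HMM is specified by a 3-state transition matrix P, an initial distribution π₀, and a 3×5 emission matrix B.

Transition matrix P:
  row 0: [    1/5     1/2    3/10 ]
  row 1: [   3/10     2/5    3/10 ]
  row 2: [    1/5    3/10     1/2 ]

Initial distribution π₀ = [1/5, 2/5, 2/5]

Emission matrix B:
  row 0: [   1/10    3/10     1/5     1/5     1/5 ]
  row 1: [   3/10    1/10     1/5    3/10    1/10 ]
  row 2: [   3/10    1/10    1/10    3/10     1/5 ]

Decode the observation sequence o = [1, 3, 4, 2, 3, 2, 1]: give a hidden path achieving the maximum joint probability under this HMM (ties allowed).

t=0: δ = [6.000e-02, 4.000e-02, 4.000e-02]  (obs o_0=1)
t=1: δ = [2.400e-03, 9.000e-03, 6.000e-03]  ψ = [0, 0, 2]  (obs o_1=3)
t=2: δ = [5.400e-04, 3.600e-04, 6.000e-04]  ψ = [1, 1, 2]  (obs o_2=4)
t=3: δ = [2.400e-05, 5.400e-05, 3.000e-05]  ψ = [2, 0, 2]  (obs o_3=2)
t=4: δ = [3.240e-06, 6.480e-06, 4.860e-06]  ψ = [1, 1, 1]  (obs o_4=3)
t=5: δ = [3.888e-07, 5.184e-07, 2.430e-07]  ψ = [1, 1, 2]  (obs o_5=2)
t=6: δ = [4.666e-08, 2.074e-08, 1.555e-08]  ψ = [1, 1, 1]  (obs o_6=1)
backtrack: best end state = 0; path = [0, 1, 0, 1, 1, 1, 0]

path = [0, 1, 0, 1, 1, 1, 0]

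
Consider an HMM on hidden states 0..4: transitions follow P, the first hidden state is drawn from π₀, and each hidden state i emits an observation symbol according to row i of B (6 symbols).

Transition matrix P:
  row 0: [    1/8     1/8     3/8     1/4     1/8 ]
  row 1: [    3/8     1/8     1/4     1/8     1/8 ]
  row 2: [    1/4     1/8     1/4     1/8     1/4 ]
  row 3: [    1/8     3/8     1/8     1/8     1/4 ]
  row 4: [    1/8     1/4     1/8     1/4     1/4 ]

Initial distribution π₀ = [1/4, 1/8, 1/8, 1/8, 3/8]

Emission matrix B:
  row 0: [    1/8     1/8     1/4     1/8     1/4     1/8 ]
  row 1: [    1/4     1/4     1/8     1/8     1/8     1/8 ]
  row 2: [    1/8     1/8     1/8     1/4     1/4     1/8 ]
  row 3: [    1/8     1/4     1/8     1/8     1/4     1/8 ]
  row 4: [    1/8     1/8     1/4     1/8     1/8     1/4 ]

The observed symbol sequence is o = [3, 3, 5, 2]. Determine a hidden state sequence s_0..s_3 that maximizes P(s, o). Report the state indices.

path = [0, 2, 4, 4]

t=0: δ = [3.125e-02, 1.562e-02, 3.125e-02, 1.562e-02, 4.688e-02]  (obs o_0=3)
t=1: δ = [9.766e-04, 1.465e-03, 2.930e-03, 1.465e-03, 1.465e-03]  ψ = [2, 4, 0, 4, 4]  (obs o_1=3)
t=2: δ = [9.155e-05, 6.866e-05, 9.155e-05, 4.578e-05, 1.831e-04]  ψ = [2, 3, 2, 2, 2]  (obs o_2=5)
t=3: δ = [6.437e-06, 5.722e-06, 4.292e-06, 5.722e-06, 1.144e-05]  ψ = [1, 4, 0, 4, 4]  (obs o_3=2)
backtrack: best end state = 4; path = [0, 2, 4, 4]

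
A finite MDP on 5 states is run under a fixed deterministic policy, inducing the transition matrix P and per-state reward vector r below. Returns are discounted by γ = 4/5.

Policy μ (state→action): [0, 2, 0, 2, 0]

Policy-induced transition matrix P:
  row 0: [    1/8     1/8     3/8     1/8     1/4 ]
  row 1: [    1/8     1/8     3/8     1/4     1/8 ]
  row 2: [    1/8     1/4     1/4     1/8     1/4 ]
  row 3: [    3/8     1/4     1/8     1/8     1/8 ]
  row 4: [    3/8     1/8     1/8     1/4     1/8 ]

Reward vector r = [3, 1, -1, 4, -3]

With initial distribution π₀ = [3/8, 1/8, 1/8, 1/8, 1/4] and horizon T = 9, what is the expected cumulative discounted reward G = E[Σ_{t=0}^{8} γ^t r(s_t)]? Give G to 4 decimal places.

t=0: π = [0.3750, 0.1250, 0.1250, 0.1250, 0.2500], E[r] = 0.8750, γ^t·E[r] = 0.875000, running G = 0.875000
t=1: π = [0.2188, 0.1563, 0.2656, 0.1719, 0.1875], E[r] = 0.6719, γ^t·E[r] = 0.537500, running G = 1.412500
t=2: π = [0.2148, 0.1797, 0.2520, 0.1680, 0.1855], E[r] = 0.6875, γ^t·E[r] = 0.440000, running G = 1.852500
t=3: π = [0.2134, 0.1775, 0.2551, 0.1707, 0.1833], E[r] = 0.6951, γ^t·E[r] = 0.355875, running G = 2.208375
t=4: π = [0.2135, 0.1782, 0.2546, 0.1701, 0.1836], E[r] = 0.6938, γ^t·E[r] = 0.284200, running G = 2.492575
t=5: π = [0.2134, 0.1781, 0.2548, 0.1702, 0.1835], E[r] = 0.6939, γ^t·E[r] = 0.227389, running G = 2.719964
t=6: π = [0.2134, 0.1781, 0.2547, 0.1702, 0.1835], E[r] = 0.6939, γ^t·E[r] = 0.181912, running G = 2.901876
t=7: π = [0.2134, 0.1781, 0.2547, 0.1702, 0.1835], E[r] = 0.6939, γ^t·E[r] = 0.145530, running G = 3.047406
t=8: π = [0.2134, 0.1781, 0.2547, 0.1702, 0.1835], E[r] = 0.6939, γ^t·E[r] = 0.116424, running G = 3.163830

G = 3.1638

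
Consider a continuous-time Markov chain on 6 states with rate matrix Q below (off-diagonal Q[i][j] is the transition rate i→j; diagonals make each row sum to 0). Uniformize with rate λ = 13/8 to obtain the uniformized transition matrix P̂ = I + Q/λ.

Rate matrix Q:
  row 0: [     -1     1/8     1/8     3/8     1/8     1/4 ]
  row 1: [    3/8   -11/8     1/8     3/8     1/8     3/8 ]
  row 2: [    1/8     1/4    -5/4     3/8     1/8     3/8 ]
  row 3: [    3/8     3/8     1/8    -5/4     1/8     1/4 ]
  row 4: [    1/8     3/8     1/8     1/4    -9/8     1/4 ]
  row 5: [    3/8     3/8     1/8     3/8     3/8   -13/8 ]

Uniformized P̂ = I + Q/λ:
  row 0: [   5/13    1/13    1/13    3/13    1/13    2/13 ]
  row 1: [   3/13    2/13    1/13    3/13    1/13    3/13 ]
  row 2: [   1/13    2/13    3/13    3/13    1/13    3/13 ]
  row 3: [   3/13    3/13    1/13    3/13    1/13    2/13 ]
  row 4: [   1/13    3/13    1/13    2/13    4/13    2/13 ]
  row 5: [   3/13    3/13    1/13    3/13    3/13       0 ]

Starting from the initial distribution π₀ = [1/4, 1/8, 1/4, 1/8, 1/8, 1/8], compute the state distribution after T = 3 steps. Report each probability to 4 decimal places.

t=0: π = [0.2500, 0.1250, 0.2500, 0.1250, 0.1250, 0.1250]
t=1: π = [0.2115, 0.1635, 0.1154, 0.2212, 0.1250, 0.1635]
t=2: π = [0.2263, 0.1768, 0.0947, 0.2212, 0.1309, 0.1501]
t=3: π = [0.2309, 0.1751, 0.0915, 0.2207, 0.1302, 0.1516]

π = [0.2309, 0.1751, 0.0915, 0.2207, 0.1302, 0.1516]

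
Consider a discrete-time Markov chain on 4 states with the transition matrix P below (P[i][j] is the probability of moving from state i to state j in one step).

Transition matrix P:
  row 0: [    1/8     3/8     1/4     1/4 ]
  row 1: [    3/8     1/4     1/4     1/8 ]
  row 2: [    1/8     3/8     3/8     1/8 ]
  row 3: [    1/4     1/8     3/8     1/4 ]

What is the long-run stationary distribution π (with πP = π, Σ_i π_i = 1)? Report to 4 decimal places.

π = [0.2204, 0.2946, 0.3106, 0.1743]

Balance equations π_j = Σ_i π_i·P[i][j]:
  π_0 = 1/8·π_0 + 3/8·π_1 + 1/8·π_2 + 1/4·π_3
  π_1 = 3/8·π_0 + 1/4·π_1 + 3/8·π_2 + 1/8·π_3
  π_2 = 1/4·π_0 + 1/4·π_1 + 3/8·π_2 + 3/8·π_3
  normalize: π_0 + π_1 + π_2 + π_3 = 1
Solving the linear system gives exactly π = [110/499, 147/499, 155/499, 87/499].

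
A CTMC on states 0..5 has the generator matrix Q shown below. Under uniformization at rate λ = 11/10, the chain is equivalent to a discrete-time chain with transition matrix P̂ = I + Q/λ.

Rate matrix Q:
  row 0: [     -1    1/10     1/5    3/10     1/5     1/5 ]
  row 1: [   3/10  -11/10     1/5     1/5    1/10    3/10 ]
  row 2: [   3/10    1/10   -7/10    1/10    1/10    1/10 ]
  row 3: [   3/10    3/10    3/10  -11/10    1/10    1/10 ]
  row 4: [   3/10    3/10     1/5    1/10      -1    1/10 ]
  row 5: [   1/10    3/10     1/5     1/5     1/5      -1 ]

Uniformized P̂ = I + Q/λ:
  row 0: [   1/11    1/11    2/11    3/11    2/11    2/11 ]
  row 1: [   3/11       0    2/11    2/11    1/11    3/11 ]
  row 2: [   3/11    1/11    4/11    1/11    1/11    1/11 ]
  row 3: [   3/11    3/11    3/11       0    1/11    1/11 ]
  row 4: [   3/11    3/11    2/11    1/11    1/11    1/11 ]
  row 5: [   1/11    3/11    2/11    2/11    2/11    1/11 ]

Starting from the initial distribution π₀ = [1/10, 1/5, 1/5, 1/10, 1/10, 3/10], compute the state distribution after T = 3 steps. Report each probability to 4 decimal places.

t=0: π = [0.1000, 0.2000, 0.2000, 0.1000, 0.1000, 0.3000]
t=1: π = [0.2000, 0.1636, 0.2273, 0.1455, 0.1273, 0.1364]
t=2: π = [0.2116, 0.1504, 0.2364, 0.1413, 0.1215, 0.1388]
t=3: π = [0.2090, 0.1503, 0.2376, 0.1428, 0.1228, 0.1375]

π = [0.2090, 0.1503, 0.2376, 0.1428, 0.1228, 0.1375]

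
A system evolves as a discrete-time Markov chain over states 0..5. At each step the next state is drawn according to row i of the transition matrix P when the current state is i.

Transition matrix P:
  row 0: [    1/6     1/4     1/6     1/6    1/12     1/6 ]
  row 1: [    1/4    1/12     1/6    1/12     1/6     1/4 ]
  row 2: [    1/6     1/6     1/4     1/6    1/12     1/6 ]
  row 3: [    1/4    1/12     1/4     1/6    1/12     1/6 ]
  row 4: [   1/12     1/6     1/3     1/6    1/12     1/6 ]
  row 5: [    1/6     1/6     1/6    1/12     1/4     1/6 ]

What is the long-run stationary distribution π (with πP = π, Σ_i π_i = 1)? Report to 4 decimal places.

Balance equations π_j = Σ_i π_i·P[i][j]:
  π_0 = 1/6·π_0 + 1/4·π_1 + 1/6·π_2 + 1/4·π_3 + 1/12·π_4 + 1/6·π_5
  π_1 = 1/4·π_0 + 1/12·π_1 + 1/6·π_2 + 1/12·π_3 + 1/6·π_4 + 1/6·π_5
  π_2 = 1/6·π_0 + 1/6·π_1 + 1/4·π_2 + 1/4·π_3 + 1/3·π_4 + 1/6·π_5
  π_3 = 1/6·π_0 + 1/12·π_1 + 1/6·π_2 + 1/6·π_3 + 1/6·π_4 + 1/12·π_5
  π_4 = 1/12·π_0 + 1/6·π_1 + 1/12·π_2 + 1/12·π_3 + 1/12·π_4 + 1/4·π_5
  normalize: π_0 + π_1 + π_2 + π_3 + π_4 + π_5 = 1
Solving the linear system gives exactly π = [3703/20484, 1162/7397, 19297/88764, 2839/20484, 33655/266292, 3989/22191].

π = [0.1808, 0.1571, 0.2174, 0.1386, 0.1264, 0.1798]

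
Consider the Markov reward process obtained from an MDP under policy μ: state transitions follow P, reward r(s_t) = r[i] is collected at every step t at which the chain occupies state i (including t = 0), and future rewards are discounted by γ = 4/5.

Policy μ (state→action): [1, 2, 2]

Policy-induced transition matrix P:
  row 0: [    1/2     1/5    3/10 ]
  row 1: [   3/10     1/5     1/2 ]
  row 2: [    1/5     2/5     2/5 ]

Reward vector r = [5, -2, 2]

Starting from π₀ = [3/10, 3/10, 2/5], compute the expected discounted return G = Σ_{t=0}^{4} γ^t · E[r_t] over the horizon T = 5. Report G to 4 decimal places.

t=0: π = [0.3000, 0.3000, 0.4000], E[r] = 1.7000, γ^t·E[r] = 1.700000, running G = 1.700000
t=1: π = [0.3200, 0.2800, 0.4000], E[r] = 1.8400, γ^t·E[r] = 1.472000, running G = 3.172000
t=2: π = [0.3240, 0.2800, 0.3960], E[r] = 1.8520, γ^t·E[r] = 1.185280, running G = 4.357280
t=3: π = [0.3252, 0.2792, 0.3956], E[r] = 1.8588, γ^t·E[r] = 0.951706, running G = 5.308986
t=4: π = [0.3255, 0.2791, 0.3954], E[r] = 1.8600, γ^t·E[r] = 0.761840, running G = 6.070825

G = 6.0708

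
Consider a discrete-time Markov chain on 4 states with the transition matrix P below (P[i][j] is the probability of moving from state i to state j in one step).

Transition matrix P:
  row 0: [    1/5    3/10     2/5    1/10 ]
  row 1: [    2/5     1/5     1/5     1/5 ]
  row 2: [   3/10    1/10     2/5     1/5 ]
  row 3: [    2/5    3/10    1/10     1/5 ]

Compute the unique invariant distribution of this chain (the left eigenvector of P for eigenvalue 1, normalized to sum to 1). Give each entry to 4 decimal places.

Balance equations π_j = Σ_i π_i·P[i][j]:
  π_0 = 1/5·π_0 + 2/5·π_1 + 3/10·π_2 + 2/5·π_3
  π_1 = 3/10·π_0 + 1/5·π_1 + 1/10·π_2 + 3/10·π_3
  π_2 = 2/5·π_0 + 1/5·π_1 + 2/5·π_2 + 1/10·π_3
  normalize: π_0 + π_1 + π_2 + π_3 = 1
Solving the linear system gives exactly π = [302/981, 71/327, 100/327, 166/981].

π = [0.3078, 0.2171, 0.3058, 0.1692]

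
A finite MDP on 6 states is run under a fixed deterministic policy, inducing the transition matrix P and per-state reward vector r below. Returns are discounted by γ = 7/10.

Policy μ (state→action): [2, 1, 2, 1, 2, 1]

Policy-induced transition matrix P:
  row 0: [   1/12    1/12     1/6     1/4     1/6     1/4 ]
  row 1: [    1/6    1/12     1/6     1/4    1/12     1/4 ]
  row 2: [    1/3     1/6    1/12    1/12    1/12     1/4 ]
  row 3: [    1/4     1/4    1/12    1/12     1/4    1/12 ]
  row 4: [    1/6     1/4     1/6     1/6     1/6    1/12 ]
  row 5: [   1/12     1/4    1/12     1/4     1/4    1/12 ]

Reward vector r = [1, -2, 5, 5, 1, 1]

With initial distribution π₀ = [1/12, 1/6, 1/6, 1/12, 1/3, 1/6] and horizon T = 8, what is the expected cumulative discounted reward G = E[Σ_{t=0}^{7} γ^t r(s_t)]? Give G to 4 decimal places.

G = 5.1292

t=0: π = [0.0833, 0.1667, 0.1667, 0.0833, 0.3333, 0.1667], E[r] = 1.5000, γ^t·E[r] = 1.500000, running G = 1.500000
t=1: π = [0.1806, 0.1944, 0.1319, 0.1806, 0.1597, 0.1528], E[r] = 1.6667, γ^t·E[r] = 1.166667, running G = 2.666667
t=2: π = [0.1759, 0.1765, 0.1279, 0.1846, 0.1672, 0.1678], E[r] = 1.7205, γ^t·E[r] = 0.843038, running G = 3.509705
t=3: π = [0.1747, 0.1806, 0.1266, 0.1840, 0.1707, 0.1634], E[r] = 1.7007, γ^t·E[r] = 0.583328, running G = 4.093033
t=4: π = [0.1749, 0.1802, 0.1272, 0.1840, 0.1700, 0.1637], E[r] = 1.7040, γ^t·E[r] = 0.409135, running G = 4.502168
t=5: π = [0.1750, 0.1802, 0.1271, 0.1840, 0.1700, 0.1637], E[r] = 1.7036, γ^t·E[r] = 0.286331, running G = 4.788498
t=6: π = [0.1750, 0.1802, 0.1271, 0.1840, 0.1700, 0.1637], E[r] = 1.7037, γ^t·E[r] = 0.200441, running G = 4.988939
t=7: π = [0.1750, 0.1802, 0.1271, 0.1840, 0.1700, 0.1637], E[r] = 1.7037, γ^t·E[r] = 0.140306, running G = 5.129245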